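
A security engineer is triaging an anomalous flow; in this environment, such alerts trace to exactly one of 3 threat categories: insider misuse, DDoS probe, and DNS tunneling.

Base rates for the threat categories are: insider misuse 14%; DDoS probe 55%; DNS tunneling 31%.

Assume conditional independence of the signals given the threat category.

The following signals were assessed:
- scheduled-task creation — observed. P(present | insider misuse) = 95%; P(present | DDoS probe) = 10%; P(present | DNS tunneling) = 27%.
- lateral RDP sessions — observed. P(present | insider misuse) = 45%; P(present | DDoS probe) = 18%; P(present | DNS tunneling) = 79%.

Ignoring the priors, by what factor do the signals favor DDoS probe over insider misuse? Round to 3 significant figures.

0.0421

Joint likelihood of the signal pattern under each hypothesis:
  DDoS probe: 0.10 × 0.18 = 0.018
  insider misuse: 0.95 × 0.45 = 0.4275
Bayes factor = 0.018 / 0.4275 ≈ 0.0421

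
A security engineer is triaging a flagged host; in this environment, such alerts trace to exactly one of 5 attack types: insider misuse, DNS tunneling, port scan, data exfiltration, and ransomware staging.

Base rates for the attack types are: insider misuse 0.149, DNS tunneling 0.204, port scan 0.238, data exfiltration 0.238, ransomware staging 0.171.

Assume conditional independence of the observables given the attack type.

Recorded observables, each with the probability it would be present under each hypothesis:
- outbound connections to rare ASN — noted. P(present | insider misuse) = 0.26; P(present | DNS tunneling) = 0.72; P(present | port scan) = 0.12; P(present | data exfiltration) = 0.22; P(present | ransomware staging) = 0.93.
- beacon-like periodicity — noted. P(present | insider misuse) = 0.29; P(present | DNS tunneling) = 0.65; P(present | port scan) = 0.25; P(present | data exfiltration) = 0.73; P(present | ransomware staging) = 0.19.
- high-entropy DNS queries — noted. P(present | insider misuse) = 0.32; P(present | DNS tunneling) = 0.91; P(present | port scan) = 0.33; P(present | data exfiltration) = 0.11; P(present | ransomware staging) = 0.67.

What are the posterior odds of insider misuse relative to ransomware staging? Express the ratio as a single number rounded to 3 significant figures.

0.178

The normalizing constant cancels in an odds ratio, so compute prior × likelihood for the two hypotheses only:
  insider misuse: 0.149 × 0.26 × 0.29 × 0.32 = 0.0035951
  ransomware staging: 0.171 × 0.93 × 0.19 × 0.67 = 0.020245
Odds(insider misuse : ransomware staging) = 0.0035951 / 0.020245 ≈ 0.178.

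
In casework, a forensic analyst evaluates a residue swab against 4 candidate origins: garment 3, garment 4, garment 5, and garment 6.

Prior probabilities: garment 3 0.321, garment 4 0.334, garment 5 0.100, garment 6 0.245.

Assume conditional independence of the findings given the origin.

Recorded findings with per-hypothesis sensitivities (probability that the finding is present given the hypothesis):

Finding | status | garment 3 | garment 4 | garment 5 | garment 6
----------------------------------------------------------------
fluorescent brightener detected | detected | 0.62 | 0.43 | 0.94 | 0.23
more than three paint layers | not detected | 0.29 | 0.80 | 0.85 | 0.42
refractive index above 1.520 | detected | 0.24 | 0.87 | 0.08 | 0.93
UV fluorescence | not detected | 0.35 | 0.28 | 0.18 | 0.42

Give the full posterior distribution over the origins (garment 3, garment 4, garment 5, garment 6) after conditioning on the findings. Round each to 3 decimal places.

By Bayes' rule with conditional independence, the unnormalized weight for each hypothesis is prior × ∏ likelihoods (using 1 − P(present | H) for each absent finding):
  garment 3: 0.321 × 0.62 × (1 − 0.29) × 0.24 × (1 − 0.35) = 0.022043
  garment 4: 0.334 × 0.43 × (1 − 0.80) × 0.87 × (1 − 0.28) = 0.017993
  garment 5: 0.100 × 0.94 × (1 − 0.85) × 0.08 × (1 − 0.18) = 0.00092496
  garment 6: 0.245 × 0.23 × (1 − 0.42) × 0.93 × (1 − 0.42) = 0.017629
Normalizing constant Z = 0.022043 + 0.017993 + 0.00092496 + 0.017629 = 0.05859.
P(garment 3 | evidence) = 0.022043 / 0.05859 ≈ 0.376
P(garment 4 | evidence) = 0.017993 / 0.05859 ≈ 0.307
P(garment 5 | evidence) = 0.00092496 / 0.05859 ≈ 0.016
P(garment 6 | evidence) = 0.017629 / 0.05859 ≈ 0.301

0.376, 0.307, 0.016, 0.301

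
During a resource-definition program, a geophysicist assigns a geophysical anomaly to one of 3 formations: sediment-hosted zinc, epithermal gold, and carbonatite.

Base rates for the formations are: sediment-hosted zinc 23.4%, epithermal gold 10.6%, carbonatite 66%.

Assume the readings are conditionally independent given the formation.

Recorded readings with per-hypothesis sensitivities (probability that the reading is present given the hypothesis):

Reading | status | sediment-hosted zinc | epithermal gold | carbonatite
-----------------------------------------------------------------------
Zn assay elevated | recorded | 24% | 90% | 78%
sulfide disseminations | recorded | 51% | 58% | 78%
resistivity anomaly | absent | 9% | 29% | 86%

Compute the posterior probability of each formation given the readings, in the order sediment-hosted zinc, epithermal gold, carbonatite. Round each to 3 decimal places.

0.214, 0.323, 0.462

For each hypothesis, the unnormalized posterior weight is prior × product of the reading likelihoods (using 1 − P(present | H) for each absent reading):
  sediment-hosted zinc: 0.234 × 0.24 × 0.51 × (1 − 0.09) = 0.026064
  epithermal gold: 0.106 × 0.90 × 0.58 × (1 − 0.29) = 0.039286
  carbonatite: 0.660 × 0.78 × 0.78 × (1 − 0.86) = 0.056216
Marginal likelihood of the evidence = 0.12157.
P(sediment-hosted zinc | evidence) = 0.026064 / 0.12157 ≈ 0.214
P(epithermal gold | evidence) = 0.039286 / 0.12157 ≈ 0.323
P(carbonatite | evidence) = 0.056216 / 0.12157 ≈ 0.462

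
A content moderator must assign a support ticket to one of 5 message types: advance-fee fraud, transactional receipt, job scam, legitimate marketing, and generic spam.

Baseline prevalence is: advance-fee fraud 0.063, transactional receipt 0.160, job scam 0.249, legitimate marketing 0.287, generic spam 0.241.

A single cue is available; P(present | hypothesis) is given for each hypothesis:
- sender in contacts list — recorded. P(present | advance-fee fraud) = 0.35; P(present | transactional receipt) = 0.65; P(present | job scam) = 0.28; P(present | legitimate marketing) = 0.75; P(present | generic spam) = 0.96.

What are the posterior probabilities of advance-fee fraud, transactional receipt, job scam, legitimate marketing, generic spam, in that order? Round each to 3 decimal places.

0.034, 0.162, 0.109, 0.335, 0.360

By Bayes' rule, the unnormalized weight for each hypothesis is prior × likelihood:
  advance-fee fraud: 0.063 × 0.35 = 0.02205
  transactional receipt: 0.160 × 0.65 = 0.104
  job scam: 0.249 × 0.28 = 0.06972
  legitimate marketing: 0.287 × 0.75 = 0.21525
  generic spam: 0.241 × 0.96 = 0.23136
The unnormalized weights sum to 0.64238.
P(advance-fee fraud | evidence) = 0.02205 / 0.64238 ≈ 0.034
P(transactional receipt | evidence) = 0.104 / 0.64238 ≈ 0.162
P(job scam | evidence) = 0.06972 / 0.64238 ≈ 0.109
P(legitimate marketing | evidence) = 0.21525 / 0.64238 ≈ 0.335
P(generic spam | evidence) = 0.23136 / 0.64238 ≈ 0.360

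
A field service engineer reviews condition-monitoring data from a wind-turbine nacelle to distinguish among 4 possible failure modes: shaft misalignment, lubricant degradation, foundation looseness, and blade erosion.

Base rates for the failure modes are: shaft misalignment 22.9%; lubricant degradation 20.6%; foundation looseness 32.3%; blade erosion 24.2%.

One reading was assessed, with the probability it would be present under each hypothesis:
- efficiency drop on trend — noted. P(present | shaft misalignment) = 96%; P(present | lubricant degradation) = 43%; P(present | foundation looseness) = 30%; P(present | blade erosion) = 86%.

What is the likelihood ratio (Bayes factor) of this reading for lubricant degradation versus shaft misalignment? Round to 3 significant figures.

The Bayes factor is the ratio of the two likelihoods.
  lubricant degradation: 0.43
  shaft misalignment: 0.96
Bayes factor = 0.43 / 0.96 ≈ 0.448

0.448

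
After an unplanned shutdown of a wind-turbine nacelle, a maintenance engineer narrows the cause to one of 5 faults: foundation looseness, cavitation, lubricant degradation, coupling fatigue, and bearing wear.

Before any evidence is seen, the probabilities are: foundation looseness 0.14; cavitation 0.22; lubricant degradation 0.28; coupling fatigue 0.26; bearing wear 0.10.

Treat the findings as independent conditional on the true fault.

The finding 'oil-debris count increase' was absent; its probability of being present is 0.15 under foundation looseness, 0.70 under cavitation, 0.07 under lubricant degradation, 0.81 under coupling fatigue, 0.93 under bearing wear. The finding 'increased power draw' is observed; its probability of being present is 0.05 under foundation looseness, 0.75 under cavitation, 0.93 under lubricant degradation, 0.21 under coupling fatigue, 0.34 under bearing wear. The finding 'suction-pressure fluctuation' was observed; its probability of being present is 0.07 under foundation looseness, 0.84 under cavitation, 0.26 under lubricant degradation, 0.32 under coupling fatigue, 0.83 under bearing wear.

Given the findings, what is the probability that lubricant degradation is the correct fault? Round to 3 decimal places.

By Bayes' rule with conditional independence, the unnormalized weight for each hypothesis is prior × ∏ likelihoods (using 1 − P(present | H) for each absent finding):
  foundation looseness: 0.14 × (1 − 0.15) × 0.05 × 0.07 = 0.0004165
  cavitation: 0.22 × (1 − 0.70) × 0.75 × 0.84 = 0.04158
  lubricant degradation: 0.28 × (1 − 0.07) × 0.93 × 0.26 = 0.062965
  coupling fatigue: 0.26 × (1 − 0.81) × 0.21 × 0.32 = 0.0033197
  bearing wear: 0.10 × (1 − 0.93) × 0.34 × 0.83 = 0.0019754
The unnormalized weights sum to 0.11026.
P(lubricant degradation | evidence) = 0.062965 / 0.11026 ≈ 0.571.

0.571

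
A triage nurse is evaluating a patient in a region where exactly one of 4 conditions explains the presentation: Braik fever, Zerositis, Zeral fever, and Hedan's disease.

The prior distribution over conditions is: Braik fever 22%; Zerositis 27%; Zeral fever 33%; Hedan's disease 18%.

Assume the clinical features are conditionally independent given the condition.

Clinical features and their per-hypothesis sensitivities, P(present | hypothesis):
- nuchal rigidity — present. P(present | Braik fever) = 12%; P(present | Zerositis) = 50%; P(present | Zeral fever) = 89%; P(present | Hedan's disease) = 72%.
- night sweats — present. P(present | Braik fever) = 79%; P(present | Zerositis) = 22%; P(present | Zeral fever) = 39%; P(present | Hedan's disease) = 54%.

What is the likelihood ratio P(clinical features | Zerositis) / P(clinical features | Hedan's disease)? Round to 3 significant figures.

Take the product of per-clinical feature likelihoods under each hypothesis, then divide.
  Zerositis: 0.50 × 0.22 = 0.11
  Hedan's disease: 0.72 × 0.54 = 0.3888
Bayes factor = 0.11 / 0.3888 ≈ 0.283

0.283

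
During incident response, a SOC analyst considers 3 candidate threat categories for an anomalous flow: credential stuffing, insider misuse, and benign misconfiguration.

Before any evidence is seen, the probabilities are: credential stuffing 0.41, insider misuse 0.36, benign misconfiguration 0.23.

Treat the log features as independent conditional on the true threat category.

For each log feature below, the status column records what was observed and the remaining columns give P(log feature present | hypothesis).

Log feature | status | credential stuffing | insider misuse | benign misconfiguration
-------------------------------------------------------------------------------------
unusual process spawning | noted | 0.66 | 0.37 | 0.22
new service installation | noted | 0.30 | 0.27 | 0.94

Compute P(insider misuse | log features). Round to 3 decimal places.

0.218

For each hypothesis, the unnormalized posterior weight is prior × product of the log feature likelihoods:
  credential stuffing: 0.41 × 0.66 × 0.30 = 0.08118
  insider misuse: 0.36 × 0.37 × 0.27 = 0.035964
  benign misconfiguration: 0.23 × 0.22 × 0.94 = 0.047564
Normalizing constant Z = 0.08118 + 0.035964 + 0.047564 = 0.16471.
P(insider misuse | evidence) = 0.035964 / 0.16471 ≈ 0.218.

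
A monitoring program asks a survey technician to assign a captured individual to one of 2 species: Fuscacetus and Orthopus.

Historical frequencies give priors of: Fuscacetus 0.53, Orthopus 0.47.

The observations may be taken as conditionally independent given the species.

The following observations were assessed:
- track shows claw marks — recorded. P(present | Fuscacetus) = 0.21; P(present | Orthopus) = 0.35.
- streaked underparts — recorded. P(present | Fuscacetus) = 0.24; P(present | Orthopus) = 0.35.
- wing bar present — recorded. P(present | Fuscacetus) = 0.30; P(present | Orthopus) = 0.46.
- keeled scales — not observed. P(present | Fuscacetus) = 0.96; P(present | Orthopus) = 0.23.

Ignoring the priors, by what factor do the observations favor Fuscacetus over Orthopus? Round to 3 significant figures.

Joint likelihood of the evidence pattern under each hypothesis (using 1 − P(present | H) for each absent observation):
  Fuscacetus: 0.21 × 0.24 × 0.30 × (1 − 0.96) = 0.0006048
  Orthopus: 0.35 × 0.35 × 0.46 × (1 − 0.23) = 0.043389
Bayes factor = 0.0006048 / 0.043389 ≈ 0.0139

0.0139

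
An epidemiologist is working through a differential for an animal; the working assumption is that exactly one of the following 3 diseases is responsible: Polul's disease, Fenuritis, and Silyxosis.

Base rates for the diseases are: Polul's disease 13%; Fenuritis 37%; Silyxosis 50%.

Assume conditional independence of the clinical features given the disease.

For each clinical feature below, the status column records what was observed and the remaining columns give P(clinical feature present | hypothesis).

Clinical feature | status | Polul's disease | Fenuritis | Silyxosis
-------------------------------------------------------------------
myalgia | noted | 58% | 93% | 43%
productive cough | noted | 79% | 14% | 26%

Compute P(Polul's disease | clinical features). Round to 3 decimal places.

By Bayes' rule with conditional independence, the unnormalized weight for each hypothesis is prior × ∏ likelihoods:
  Polul's disease: 0.13 × 0.58 × 0.79 = 0.059566
  Fenuritis: 0.37 × 0.93 × 0.14 = 0.048174
  Silyxosis: 0.50 × 0.43 × 0.26 = 0.0559
Marginal likelihood of the evidence = 0.16364.
P(Polul's disease | evidence) = 0.059566 / 0.16364 ≈ 0.364.

0.364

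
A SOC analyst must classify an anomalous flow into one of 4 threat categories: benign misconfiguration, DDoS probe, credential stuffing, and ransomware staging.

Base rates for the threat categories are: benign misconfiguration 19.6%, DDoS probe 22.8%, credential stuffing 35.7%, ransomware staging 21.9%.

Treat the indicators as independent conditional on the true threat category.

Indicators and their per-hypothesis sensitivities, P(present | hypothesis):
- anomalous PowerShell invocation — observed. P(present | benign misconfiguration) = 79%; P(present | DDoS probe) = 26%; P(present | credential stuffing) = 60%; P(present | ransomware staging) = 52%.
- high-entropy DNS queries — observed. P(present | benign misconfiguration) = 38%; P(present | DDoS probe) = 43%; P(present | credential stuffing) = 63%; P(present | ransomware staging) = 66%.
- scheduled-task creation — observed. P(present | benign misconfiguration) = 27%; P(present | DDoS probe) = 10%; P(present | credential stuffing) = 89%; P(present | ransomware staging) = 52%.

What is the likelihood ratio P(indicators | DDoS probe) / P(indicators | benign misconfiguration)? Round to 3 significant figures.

0.138

Take the product of per-indicator likelihoods under each hypothesis, then divide.
  DDoS probe: 0.26 × 0.43 × 0.10 = 0.01118
  benign misconfiguration: 0.79 × 0.38 × 0.27 = 0.081054
Bayes factor = 0.01118 / 0.081054 ≈ 0.138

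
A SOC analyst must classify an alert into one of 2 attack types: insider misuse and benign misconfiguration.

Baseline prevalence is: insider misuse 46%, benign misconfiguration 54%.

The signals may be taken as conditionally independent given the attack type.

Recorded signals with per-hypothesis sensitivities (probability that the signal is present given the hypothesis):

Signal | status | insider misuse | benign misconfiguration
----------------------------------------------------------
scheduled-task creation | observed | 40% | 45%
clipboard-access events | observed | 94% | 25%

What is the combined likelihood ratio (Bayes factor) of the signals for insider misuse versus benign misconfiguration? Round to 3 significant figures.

Joint likelihood of the signal pattern under each hypothesis:
  insider misuse: 0.40 × 0.94 = 0.376
  benign misconfiguration: 0.45 × 0.25 = 0.1125
Bayes factor = 0.376 / 0.1125 ≈ 3.34

3.34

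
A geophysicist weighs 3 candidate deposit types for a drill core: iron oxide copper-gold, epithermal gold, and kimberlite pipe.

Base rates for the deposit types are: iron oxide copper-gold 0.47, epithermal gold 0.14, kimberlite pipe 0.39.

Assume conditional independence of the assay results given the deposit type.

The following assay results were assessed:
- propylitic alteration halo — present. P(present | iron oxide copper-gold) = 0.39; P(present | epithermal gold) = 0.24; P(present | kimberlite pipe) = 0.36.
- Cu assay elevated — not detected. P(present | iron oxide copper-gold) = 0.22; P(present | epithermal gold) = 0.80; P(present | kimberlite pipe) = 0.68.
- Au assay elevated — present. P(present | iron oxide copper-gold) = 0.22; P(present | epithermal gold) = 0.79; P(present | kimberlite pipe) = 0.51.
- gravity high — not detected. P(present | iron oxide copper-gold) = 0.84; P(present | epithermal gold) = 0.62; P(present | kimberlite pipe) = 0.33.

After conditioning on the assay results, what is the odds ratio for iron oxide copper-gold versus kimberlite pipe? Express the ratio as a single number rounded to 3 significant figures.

0.328

Unnormalized posterior weight (prior times the assay result likelihoods) for each of the two hypotheses (using 1 − P(present | H) for each absent assay result):
  iron oxide copper-gold: 0.47 × 0.39 × (1 − 0.22) × 0.22 × (1 − 0.84) = 0.0050327
  kimberlite pipe: 0.39 × 0.36 × (1 − 0.68) × 0.51 × (1 − 0.33) = 0.015352
Odds(iron oxide copper-gold : kimberlite pipe) = 0.0050327 / 0.015352 ≈ 0.328.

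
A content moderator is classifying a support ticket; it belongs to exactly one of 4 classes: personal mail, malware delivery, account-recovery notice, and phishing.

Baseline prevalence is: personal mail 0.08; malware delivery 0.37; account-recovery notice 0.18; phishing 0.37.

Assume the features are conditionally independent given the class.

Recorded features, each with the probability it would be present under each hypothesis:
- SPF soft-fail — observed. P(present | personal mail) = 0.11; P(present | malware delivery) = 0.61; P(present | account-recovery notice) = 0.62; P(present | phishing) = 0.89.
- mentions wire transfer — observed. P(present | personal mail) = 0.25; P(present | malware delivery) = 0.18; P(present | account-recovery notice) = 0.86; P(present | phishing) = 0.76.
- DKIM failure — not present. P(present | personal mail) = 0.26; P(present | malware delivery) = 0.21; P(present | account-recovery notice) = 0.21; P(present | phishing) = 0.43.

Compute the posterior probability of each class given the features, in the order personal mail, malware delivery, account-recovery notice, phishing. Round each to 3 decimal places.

Multiply each prior by the joint likelihood of the feature pattern (using 1 − P(present | H) for each absent feature):
  personal mail: 0.08 × 0.11 × 0.25 × (1 − 0.26) = 0.001628
  malware delivery: 0.37 × 0.61 × 0.18 × (1 − 0.21) = 0.032095
  account-recovery notice: 0.18 × 0.62 × 0.86 × (1 − 0.21) = 0.075821
  phishing: 0.37 × 0.89 × 0.76 × (1 − 0.43) = 0.14265
Normalizing constant Z = 0.001628 + 0.032095 + 0.075821 + 0.14265 = 0.2522.
P(personal mail | evidence) = 0.001628 / 0.2522 ≈ 0.006
P(malware delivery | evidence) = 0.032095 / 0.2522 ≈ 0.127
P(account-recovery notice | evidence) = 0.075821 / 0.2522 ≈ 0.301
P(phishing | evidence) = 0.14265 / 0.2522 ≈ 0.566

0.006, 0.127, 0.301, 0.566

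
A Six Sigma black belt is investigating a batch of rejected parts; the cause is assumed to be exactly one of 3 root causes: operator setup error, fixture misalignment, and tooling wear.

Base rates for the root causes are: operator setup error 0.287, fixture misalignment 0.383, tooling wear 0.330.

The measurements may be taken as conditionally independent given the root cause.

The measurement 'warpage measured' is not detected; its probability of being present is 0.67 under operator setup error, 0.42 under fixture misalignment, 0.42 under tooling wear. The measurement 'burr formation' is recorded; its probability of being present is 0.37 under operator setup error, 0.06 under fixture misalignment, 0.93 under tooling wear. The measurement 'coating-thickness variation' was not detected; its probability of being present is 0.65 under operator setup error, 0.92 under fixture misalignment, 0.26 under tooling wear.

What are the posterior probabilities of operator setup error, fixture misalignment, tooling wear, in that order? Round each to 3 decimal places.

0.085, 0.007, 0.908

By Bayes' rule with conditional independence, the unnormalized weight for each hypothesis is prior × ∏ likelihoods (using 1 − P(present | H) for each absent measurement):
  operator setup error: 0.287 × (1 − 0.67) × 0.37 × (1 − 0.65) = 0.012265
  fixture misalignment: 0.383 × (1 − 0.42) × 0.06 × (1 − 0.92) = 0.0010663
  tooling wear: 0.330 × (1 − 0.42) × 0.93 × (1 − 0.26) = 0.13172
Marginal likelihood of the evidence = 0.14505.
P(operator setup error | evidence) = 0.012265 / 0.14505 ≈ 0.085
P(fixture misalignment | evidence) = 0.0010663 / 0.14505 ≈ 0.007
P(tooling wear | evidence) = 0.13172 / 0.14505 ≈ 0.908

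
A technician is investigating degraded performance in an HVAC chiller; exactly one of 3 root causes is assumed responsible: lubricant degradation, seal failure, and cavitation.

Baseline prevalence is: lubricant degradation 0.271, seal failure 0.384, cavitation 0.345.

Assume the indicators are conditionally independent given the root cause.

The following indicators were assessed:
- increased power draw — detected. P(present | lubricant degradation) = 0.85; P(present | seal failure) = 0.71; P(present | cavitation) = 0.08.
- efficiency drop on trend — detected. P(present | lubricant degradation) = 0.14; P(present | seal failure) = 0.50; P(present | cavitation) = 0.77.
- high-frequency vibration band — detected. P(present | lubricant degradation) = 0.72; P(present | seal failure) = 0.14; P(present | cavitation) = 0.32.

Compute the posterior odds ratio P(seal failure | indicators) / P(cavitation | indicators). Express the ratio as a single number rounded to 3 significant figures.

Posterior odds equal prior odds times the likelihood ratio; only the two competing hypotheses matter.
  seal failure: 0.384 × 0.71 × 0.50 × 0.14 = 0.019085
  cavitation: 0.345 × 0.08 × 0.77 × 0.32 = 0.0068006
Posterior odds = 0.019085 / 0.0068006 ≈ 2.81.

2.81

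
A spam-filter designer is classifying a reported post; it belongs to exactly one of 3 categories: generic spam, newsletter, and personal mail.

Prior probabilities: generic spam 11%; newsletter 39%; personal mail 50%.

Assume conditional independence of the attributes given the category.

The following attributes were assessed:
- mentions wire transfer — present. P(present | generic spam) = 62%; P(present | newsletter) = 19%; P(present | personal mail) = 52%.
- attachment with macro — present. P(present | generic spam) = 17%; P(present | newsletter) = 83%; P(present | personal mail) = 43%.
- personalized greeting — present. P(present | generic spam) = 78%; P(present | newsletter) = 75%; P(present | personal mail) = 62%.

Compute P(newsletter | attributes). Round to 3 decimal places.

For each hypothesis, the unnormalized posterior weight is prior × product of the attribute likelihoods:
  generic spam: 0.11 × 0.62 × 0.17 × 0.78 = 0.0090433
  newsletter: 0.39 × 0.19 × 0.83 × 0.75 = 0.046127
  personal mail: 0.50 × 0.52 × 0.43 × 0.62 = 0.069316
Normalizing constant Z = 0.0090433 + 0.046127 + 0.069316 = 0.12449.
P(newsletter | evidence) = 0.046127 / 0.12449 ≈ 0.371.

0.371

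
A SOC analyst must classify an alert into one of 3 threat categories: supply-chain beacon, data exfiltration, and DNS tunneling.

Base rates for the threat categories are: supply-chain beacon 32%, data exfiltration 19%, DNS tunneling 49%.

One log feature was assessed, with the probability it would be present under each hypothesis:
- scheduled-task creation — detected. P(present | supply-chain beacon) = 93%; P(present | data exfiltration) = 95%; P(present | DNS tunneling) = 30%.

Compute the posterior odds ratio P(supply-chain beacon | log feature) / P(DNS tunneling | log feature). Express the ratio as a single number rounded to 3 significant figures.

The normalizing constant cancels in an odds ratio, so compute prior × likelihood for the two hypotheses only:
  supply-chain beacon: 0.32 × 0.93 = 0.2976
  DNS tunneling: 0.49 × 0.30 = 0.147
Posterior odds = 0.2976 / 0.147 ≈ 2.02.

2.02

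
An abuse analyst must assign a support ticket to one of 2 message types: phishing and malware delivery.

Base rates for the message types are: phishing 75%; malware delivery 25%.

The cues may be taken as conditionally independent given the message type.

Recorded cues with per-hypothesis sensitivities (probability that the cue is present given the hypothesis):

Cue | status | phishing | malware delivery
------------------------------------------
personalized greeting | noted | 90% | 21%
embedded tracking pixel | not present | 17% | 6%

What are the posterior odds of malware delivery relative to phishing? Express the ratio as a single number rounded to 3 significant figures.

0.0881

The normalizing constant cancels in an odds ratio, so compute prior × likelihood for the two hypotheses only (using 1 − P(present | H) for each absent cue):
  malware delivery: 0.25 × 0.21 × (1 − 0.06) = 0.04935
  phishing: 0.75 × 0.90 × (1 − 0.17) = 0.56025
Posterior odds = 0.04935 / 0.56025 ≈ 0.0881.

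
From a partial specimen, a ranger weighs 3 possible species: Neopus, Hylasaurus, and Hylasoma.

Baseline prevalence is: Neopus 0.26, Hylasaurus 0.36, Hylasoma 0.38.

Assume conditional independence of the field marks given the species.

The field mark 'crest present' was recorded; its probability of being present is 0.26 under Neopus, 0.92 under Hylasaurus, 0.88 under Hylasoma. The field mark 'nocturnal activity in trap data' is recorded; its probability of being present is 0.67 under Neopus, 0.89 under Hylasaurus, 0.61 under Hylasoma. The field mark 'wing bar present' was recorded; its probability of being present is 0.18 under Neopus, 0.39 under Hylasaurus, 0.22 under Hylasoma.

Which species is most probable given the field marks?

Hylasaurus

By Bayes' rule with conditional independence, the unnormalized weight for each hypothesis is prior × ∏ likelihoods:
  Neopus: 0.26 × 0.26 × 0.67 × 0.18 = 0.0081526
  Hylasaurus: 0.36 × 0.92 × 0.89 × 0.39 = 0.11496
  Hylasoma: 0.38 × 0.88 × 0.61 × 0.22 = 0.044876
The unnormalized weights sum to 0.16799.
P(Neopus | evidence) ≈ 0.0081526 / 0.16799 ≈ 0.049
P(Hylasaurus | evidence) ≈ 0.11496 / 0.16799 ≈ 0.684
P(Hylasoma | evidence) ≈ 0.044876 / 0.16799 ≈ 0.267
The largest is 0.684, so Hylasaurus is most probable.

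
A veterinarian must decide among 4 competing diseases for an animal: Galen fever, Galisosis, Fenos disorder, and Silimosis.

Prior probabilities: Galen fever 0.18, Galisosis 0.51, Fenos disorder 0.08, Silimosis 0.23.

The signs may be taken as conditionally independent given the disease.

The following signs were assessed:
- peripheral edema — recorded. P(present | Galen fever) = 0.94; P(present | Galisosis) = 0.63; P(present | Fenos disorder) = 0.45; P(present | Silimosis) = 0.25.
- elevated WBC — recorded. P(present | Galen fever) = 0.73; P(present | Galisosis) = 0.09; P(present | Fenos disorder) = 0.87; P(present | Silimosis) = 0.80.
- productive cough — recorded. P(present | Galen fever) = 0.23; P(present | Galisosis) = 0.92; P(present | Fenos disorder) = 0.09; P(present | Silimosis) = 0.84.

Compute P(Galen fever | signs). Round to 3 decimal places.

By Bayes' rule with conditional independence, the unnormalized weight for each hypothesis is prior × ∏ likelihoods:
  Galen fever: 0.18 × 0.94 × 0.73 × 0.23 = 0.028409
  Galisosis: 0.51 × 0.63 × 0.09 × 0.92 = 0.026604
  Fenos disorder: 0.08 × 0.45 × 0.87 × 0.09 = 0.0028188
  Silimosis: 0.23 × 0.25 × 0.80 × 0.84 = 0.03864
Marginal likelihood of the evidence = 0.096471.
P(Galen fever | evidence) = 0.028409 / 0.096471 ≈ 0.294.

0.294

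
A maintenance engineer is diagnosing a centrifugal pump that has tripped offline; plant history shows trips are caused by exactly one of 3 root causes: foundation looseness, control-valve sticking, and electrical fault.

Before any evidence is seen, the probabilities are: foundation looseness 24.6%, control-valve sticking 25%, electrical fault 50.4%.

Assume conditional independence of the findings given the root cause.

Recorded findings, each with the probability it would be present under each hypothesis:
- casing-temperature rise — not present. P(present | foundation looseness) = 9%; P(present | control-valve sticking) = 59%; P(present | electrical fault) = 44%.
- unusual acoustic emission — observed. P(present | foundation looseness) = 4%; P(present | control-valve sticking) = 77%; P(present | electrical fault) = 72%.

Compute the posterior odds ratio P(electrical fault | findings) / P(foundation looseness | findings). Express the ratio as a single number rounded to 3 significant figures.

Posterior odds equal prior odds times the likelihood ratio; only the two competing hypotheses matter (using 1 − P(present | H) for each absent finding).
  electrical fault: 0.504 × (1 − 0.44) × 0.72 = 0.20321
  foundation looseness: 0.246 × (1 − 0.09) × 0.04 = 0.0089544
Posterior odds = 0.20321 / 0.0089544 ≈ 22.7.

22.7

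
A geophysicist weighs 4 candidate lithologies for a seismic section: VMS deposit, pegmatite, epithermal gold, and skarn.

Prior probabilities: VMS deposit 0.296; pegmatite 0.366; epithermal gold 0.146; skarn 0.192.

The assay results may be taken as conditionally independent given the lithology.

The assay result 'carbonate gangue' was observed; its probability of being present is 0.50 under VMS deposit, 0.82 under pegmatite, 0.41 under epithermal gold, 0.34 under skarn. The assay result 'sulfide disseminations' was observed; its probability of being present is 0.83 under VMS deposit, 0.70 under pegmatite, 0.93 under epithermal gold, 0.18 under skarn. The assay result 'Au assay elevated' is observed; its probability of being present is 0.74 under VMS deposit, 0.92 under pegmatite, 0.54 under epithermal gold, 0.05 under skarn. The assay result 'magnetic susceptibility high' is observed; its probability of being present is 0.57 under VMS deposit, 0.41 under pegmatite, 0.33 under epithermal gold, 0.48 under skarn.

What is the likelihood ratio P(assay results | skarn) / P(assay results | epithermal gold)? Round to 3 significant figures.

0.0216

Take the product of per-assay result likelihoods under each hypothesis, then divide.
  skarn: 0.34 × 0.18 × 0.05 × 0.48 = 0.0014688
  epithermal gold: 0.41 × 0.93 × 0.54 × 0.33 = 0.067948
Bayes factor = 0.0014688 / 0.067948 ≈ 0.0216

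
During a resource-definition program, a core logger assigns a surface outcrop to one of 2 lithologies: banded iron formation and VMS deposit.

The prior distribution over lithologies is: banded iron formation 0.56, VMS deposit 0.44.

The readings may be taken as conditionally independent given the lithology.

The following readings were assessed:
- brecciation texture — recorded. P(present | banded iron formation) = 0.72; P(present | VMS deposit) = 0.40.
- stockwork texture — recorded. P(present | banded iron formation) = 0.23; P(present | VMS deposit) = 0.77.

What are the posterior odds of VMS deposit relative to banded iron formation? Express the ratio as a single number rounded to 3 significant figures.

1.46

Unnormalized posterior weight (prior times the reading likelihoods) for each of the two hypotheses:
  VMS deposit: 0.44 × 0.40 × 0.77 = 0.13552
  banded iron formation: 0.56 × 0.72 × 0.23 = 0.092736
Odds(VMS deposit : banded iron formation) = 0.13552 / 0.092736 ≈ 1.46.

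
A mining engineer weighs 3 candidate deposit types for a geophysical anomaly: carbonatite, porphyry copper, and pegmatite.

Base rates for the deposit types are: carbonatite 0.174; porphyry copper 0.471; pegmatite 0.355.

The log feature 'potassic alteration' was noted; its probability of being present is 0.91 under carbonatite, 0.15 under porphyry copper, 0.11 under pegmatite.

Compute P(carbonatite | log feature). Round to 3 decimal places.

0.591

By Bayes' rule, the unnormalized weight for each hypothesis is prior × likelihood:
  carbonatite: 0.174 × 0.91 = 0.15834
  porphyry copper: 0.471 × 0.15 = 0.07065
  pegmatite: 0.355 × 0.11 = 0.03905
Marginal likelihood of the evidence = 0.26804.
P(carbonatite | evidence) = 0.15834 / 0.26804 ≈ 0.591.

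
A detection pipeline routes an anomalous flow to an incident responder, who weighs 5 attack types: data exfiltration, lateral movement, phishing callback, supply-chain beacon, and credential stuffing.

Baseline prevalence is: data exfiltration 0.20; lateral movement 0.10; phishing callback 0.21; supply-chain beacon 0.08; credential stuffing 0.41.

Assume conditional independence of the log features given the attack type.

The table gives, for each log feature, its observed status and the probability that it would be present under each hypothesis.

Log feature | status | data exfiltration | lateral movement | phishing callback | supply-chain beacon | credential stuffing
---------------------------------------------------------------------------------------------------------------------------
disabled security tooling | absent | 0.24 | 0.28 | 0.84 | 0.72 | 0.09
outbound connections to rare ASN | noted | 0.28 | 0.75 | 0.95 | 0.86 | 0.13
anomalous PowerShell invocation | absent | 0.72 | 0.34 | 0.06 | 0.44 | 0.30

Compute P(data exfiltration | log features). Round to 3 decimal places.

0.097

Multiply each prior by the joint likelihood of the log feature pattern (using 1 − P(present | H) for each absent log feature):
  data exfiltration: 0.20 × (1 − 0.24) × 0.28 × (1 − 0.72) = 0.011917
  lateral movement: 0.10 × (1 − 0.28) × 0.75 × (1 − 0.34) = 0.03564
  phishing callback: 0.21 × (1 − 0.84) × 0.95 × (1 − 0.06) = 0.030005
  supply-chain beacon: 0.08 × (1 − 0.72) × 0.86 × (1 − 0.44) = 0.010788
  credential stuffing: 0.41 × (1 − 0.09) × 0.13 × (1 − 0.30) = 0.033952
Marginal likelihood of the evidence = 0.1223.
P(data exfiltration | evidence) = 0.011917 / 0.1223 ≈ 0.097.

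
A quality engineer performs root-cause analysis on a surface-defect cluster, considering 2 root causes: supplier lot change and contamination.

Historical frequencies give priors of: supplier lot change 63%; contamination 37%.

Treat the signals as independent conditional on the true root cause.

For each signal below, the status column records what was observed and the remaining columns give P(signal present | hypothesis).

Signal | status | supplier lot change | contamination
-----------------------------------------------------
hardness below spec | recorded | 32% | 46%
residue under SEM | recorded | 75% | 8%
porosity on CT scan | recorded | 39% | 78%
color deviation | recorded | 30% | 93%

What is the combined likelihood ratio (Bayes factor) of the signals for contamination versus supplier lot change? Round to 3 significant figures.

The Bayes factor is the ratio of the joint likelihoods of the signal pattern under the two hypotheses.
  contamination: 0.46 × 0.08 × 0.78 × 0.93 = 0.026695
  supplier lot change: 0.32 × 0.75 × 0.39 × 0.30 = 0.02808
Bayes factor = 0.026695 / 0.02808 ≈ 0.951

0.951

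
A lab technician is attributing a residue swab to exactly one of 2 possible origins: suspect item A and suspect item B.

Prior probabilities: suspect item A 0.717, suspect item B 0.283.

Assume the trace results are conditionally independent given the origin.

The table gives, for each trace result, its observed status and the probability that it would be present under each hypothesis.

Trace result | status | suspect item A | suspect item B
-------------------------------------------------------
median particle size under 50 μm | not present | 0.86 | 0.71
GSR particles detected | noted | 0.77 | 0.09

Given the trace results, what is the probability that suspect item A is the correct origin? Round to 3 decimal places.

0.913

By Bayes' rule with conditional independence, the unnormalized weight for each hypothesis is prior × ∏ likelihoods (using 1 − P(present | H) for each absent trace result):
  suspect item A: 0.717 × (1 − 0.86) × 0.77 = 0.077293
  suspect item B: 0.283 × (1 − 0.71) × 0.09 = 0.0073863
Marginal likelihood of the evidence = 0.084679.
P(suspect item A | evidence) = 0.077293 / 0.084679 ≈ 0.913.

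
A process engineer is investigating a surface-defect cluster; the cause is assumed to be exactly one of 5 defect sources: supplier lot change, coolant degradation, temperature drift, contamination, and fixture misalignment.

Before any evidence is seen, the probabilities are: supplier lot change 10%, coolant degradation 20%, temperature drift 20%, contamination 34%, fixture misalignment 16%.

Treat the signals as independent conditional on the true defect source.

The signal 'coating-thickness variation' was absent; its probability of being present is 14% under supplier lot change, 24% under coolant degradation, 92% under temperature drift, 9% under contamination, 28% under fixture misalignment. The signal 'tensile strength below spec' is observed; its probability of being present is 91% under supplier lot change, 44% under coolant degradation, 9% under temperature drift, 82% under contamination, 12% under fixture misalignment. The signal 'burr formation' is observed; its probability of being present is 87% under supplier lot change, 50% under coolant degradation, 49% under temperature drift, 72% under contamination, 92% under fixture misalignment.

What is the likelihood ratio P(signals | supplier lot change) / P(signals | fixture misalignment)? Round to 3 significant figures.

8.57

The Bayes factor is the ratio of the joint likelihoods of the signal pattern under the two hypotheses (using 1 − P(present | H) for each absent signal).
  supplier lot change: (1 − 0.14) × 0.91 × 0.87 = 0.68086
  fixture misalignment: (1 − 0.28) × 0.12 × 0.92 = 0.079488
Bayes factor = 0.68086 / 0.079488 ≈ 8.57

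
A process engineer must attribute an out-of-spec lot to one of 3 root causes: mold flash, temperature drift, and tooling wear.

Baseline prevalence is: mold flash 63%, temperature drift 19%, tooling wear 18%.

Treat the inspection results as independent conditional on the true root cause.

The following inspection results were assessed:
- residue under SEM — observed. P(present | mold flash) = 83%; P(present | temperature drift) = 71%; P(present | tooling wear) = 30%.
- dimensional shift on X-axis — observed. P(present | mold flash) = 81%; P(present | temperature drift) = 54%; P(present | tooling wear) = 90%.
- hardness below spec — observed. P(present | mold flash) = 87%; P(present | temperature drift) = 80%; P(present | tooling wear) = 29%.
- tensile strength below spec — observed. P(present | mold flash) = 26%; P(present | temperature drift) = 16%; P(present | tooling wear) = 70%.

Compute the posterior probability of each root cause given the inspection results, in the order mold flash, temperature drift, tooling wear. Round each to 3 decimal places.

0.833, 0.081, 0.086

By Bayes' rule with conditional independence, the unnormalized weight for each hypothesis is prior × ∏ likelihoods:
  mold flash: 0.63 × 0.83 × 0.81 × 0.87 × 0.26 = 0.095807
  temperature drift: 0.19 × 0.71 × 0.54 × 0.80 × 0.16 = 0.0093243
  tooling wear: 0.18 × 0.30 × 0.90 × 0.29 × 0.70 = 0.0098658
Normalizing constant Z = 0.095807 + 0.0093243 + 0.0098658 = 0.115.
P(mold flash | evidence) = 0.095807 / 0.115 ≈ 0.833
P(temperature drift | evidence) = 0.0093243 / 0.115 ≈ 0.081
P(tooling wear | evidence) = 0.0098658 / 0.115 ≈ 0.086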